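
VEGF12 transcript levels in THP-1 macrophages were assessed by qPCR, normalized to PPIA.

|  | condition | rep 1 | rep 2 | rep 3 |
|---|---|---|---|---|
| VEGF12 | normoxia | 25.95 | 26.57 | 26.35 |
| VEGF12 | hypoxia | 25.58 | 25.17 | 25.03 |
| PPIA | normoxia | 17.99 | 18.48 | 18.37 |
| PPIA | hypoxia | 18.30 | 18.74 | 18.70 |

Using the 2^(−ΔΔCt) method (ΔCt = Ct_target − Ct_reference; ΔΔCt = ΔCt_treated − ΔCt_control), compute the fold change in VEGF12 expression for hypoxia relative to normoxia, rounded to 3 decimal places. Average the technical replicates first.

Mean Ct: VEGF12 normoxia 26.290; VEGF12 hypoxia 25.260; PPIA normoxia 18.280; PPIA hypoxia 18.580
ΔCt(normoxia) = 26.290 − 18.280 = 8.010
ΔCt(hypoxia) = 25.260 − 18.580 = 6.680
ΔΔCt = 6.680 − 8.010 = -1.330
Fold change = 2^(−(-1.330)) = 2^1.330 = 2.5140

2.514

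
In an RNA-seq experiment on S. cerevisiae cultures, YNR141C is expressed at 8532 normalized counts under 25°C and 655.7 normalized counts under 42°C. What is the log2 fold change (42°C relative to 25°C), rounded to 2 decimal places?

Fold change = 655.7 / 8532 = 0.0769
log2(0.0769) = -3.702

-3.70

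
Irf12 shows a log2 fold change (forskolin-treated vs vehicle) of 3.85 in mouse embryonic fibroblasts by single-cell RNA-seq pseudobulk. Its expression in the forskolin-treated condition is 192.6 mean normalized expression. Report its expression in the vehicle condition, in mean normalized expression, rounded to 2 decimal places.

Fold change = 2^(3.85) = 14.4200
vehicle expression = 192.6 / 14.4200 = 13.36

13.36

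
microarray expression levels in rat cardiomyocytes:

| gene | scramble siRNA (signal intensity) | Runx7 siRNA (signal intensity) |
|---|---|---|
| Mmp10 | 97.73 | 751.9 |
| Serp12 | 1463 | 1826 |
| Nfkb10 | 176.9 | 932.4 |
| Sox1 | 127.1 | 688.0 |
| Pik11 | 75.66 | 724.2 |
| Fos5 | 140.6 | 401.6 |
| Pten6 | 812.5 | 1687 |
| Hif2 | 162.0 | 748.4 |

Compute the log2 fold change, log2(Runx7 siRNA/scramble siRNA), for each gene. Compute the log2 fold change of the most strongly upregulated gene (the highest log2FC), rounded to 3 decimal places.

3.259

log2(751.9/97.73) = 2.944  (Mmp10)
log2(1826/1463) = 0.320  (Serp12)
log2(932.4/176.9) = 2.398  (Nfkb10)
log2(688.0/127.1) = 2.436  (Sox1)
log2(724.2/75.66) = 3.259  (Pik11)
log2(401.6/140.6) = 1.514  (Fos5)
log2(1687/812.5) = 1.054  (Pten6)
log2(748.4/162.0) = 2.208  (Hif2)
Pik11 is most strongly upregulated.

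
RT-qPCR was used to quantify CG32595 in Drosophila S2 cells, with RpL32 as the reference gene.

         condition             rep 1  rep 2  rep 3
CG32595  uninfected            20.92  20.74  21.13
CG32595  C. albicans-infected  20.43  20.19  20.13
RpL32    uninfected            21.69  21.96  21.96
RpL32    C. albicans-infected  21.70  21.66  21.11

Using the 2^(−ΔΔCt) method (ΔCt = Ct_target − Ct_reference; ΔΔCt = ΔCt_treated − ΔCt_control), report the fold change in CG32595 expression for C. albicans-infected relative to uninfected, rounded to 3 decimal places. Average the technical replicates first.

1.231

Mean Ct: CG32595 uninfected 20.930; CG32595 C. albicans-infected 20.250; RpL32 uninfected 21.870; RpL32 C. albicans-infected 21.490
ΔCt(uninfected) = 20.930 − 21.870 = -0.940
ΔCt(C. albicans-infected) = 20.250 − 21.490 = -1.240
ΔΔCt = -1.240 − (-0.940) = -0.300
Fold change = 2^(−(-0.300)) = 2^0.300 = 1.2311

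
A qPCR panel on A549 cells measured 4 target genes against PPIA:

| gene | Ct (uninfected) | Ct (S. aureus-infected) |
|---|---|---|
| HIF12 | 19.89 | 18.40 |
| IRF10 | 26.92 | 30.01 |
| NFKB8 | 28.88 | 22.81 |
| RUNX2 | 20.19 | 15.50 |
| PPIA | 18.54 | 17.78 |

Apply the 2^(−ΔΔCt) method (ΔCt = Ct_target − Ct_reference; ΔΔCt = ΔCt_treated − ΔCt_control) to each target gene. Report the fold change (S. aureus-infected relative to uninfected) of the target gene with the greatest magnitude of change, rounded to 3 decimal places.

39.671

HIF12: ΔΔCt = (18.40−17.78) − (19.89−18.54) = 0.62 − 1.35 = -0.73; fold change = 2^0.73 = 1.659
IRF10: ΔΔCt = (30.01−17.78) − (26.92−18.54) = 12.23 − 8.38 = 3.85; fold change = 2^-3.85 = 0.069
NFKB8: ΔΔCt = (22.81−17.78) − (28.88−18.54) = 5.03 − 10.34 = -5.31; fold change = 2^5.31 = 39.671
RUNX2: ΔΔCt = (15.50−17.78) − (20.19−18.54) = -2.28 − 1.65 = -3.93; fold change = 2^3.93 = 15.242
NFKB8 has the largest |ΔΔCt| = 5.31.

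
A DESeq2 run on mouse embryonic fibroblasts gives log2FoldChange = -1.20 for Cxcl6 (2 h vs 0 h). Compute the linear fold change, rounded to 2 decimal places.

Fold change = 2^(-1.20) = 0.435

0.44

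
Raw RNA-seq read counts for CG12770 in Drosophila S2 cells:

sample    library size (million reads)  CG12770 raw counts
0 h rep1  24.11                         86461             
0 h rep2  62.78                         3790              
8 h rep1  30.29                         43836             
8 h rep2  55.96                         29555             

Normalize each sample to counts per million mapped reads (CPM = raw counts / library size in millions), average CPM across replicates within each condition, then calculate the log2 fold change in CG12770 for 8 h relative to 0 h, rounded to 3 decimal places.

CPM(0 h rep1) = 86461 / 24.11 = 3586.1054
CPM(0 h rep2) = 3790 / 62.78 = 60.3695
CPM(8 h rep1) = 43836 / 30.29 = 1447.2103
CPM(8 h rep2) = 29555 / 55.96 = 528.1451
mean CPM(0 h) = 1823.2374; mean CPM(8 h) = 987.6777
Fold change = 987.6777 / 1823.2374 = 0.54172
log2(0.54172) = -0.8844

-0.884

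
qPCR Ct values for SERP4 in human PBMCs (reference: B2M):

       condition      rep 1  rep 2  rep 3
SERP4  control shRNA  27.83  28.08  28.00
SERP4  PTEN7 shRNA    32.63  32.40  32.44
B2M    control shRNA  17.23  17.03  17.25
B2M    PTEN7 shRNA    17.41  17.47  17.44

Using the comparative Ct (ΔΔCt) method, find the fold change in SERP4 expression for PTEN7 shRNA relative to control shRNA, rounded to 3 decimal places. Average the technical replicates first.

0.053

Mean Ct: SERP4 control shRNA 27.970; SERP4 PTEN7 shRNA 32.490; B2M control shRNA 17.170; B2M PTEN7 shRNA 17.440
ΔCt(control shRNA) = 27.970 − 17.170 = 10.800
ΔCt(PTEN7 shRNA) = 32.490 − 17.440 = 15.050
ΔΔCt = 15.050 − 10.800 = 4.250
Fold change = 2^(−4.250) = 0.0526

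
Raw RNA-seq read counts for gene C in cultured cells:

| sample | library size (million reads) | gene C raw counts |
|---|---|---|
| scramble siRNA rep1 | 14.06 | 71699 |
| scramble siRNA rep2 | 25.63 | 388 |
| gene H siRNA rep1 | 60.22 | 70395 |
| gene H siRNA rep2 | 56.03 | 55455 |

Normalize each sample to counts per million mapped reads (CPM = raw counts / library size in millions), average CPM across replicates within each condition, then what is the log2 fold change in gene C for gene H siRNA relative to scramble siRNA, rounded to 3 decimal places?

CPM(scramble siRNA rep1) = 71699 / 14.06 = 5099.5021
CPM(scramble siRNA rep2) = 388 / 25.63 = 15.1385
CPM(gene H siRNA rep1) = 70395 / 60.22 = 1168.9638
CPM(gene H siRNA rep2) = 55455 / 56.03 = 989.7376
mean CPM(scramble siRNA) = 2557.3203; mean CPM(gene H siRNA) = 1079.3507
Fold change = 1079.3507 / 2557.3203 = 0.42206
log2(0.42206) = -1.2445

-1.244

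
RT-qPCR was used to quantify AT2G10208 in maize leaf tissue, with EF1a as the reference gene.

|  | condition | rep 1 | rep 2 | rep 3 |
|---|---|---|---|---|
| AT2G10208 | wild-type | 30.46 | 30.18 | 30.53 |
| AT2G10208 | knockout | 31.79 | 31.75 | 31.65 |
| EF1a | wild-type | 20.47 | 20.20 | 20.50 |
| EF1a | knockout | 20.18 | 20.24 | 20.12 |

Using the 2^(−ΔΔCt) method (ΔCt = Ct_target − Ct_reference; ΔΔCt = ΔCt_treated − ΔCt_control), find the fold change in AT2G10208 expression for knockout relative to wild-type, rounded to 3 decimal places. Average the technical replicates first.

0.342

Mean Ct: AT2G10208 wild-type 30.390; AT2G10208 knockout 31.730; EF1a wild-type 20.390; EF1a knockout 20.180
ΔCt(wild-type) = 30.390 − 20.390 = 10.000
ΔCt(knockout) = 31.730 − 20.180 = 11.550
ΔΔCt = 11.550 − 10.000 = 1.550
Fold change = 2^(−1.550) = 0.3415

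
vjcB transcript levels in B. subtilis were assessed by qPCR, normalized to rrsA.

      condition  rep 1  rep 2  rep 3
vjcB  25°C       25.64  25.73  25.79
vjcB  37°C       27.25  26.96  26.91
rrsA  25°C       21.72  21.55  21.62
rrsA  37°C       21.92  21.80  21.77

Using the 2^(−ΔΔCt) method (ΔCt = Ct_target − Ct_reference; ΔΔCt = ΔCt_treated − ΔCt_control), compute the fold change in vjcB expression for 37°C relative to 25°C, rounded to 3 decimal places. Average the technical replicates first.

0.460

Mean Ct: vjcB 25°C 25.720; vjcB 37°C 27.040; rrsA 25°C 21.630; rrsA 37°C 21.830
ΔCt(25°C) = 25.720 − 21.630 = 4.090
ΔCt(37°C) = 27.040 − 21.830 = 5.210
ΔΔCt = 5.210 − 4.090 = 1.120
Fold change = 2^(−1.120) = 0.4601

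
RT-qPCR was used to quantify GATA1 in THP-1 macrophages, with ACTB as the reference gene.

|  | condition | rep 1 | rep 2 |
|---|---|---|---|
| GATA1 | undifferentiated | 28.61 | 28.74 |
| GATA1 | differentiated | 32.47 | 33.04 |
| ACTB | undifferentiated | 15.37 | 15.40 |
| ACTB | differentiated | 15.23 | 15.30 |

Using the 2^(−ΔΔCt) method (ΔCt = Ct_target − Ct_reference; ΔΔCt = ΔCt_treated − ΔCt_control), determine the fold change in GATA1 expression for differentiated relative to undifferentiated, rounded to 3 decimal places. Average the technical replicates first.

0.054

Mean Ct: GATA1 undifferentiated 28.675; GATA1 differentiated 32.755; ACTB undifferentiated 15.385; ACTB differentiated 15.265
ΔCt(undifferentiated) = 28.675 − 15.385 = 13.290
ΔCt(differentiated) = 32.755 − 15.265 = 17.490
ΔΔCt = 17.490 − 13.290 = 4.200
Fold change = 2^(−4.200) = 0.0544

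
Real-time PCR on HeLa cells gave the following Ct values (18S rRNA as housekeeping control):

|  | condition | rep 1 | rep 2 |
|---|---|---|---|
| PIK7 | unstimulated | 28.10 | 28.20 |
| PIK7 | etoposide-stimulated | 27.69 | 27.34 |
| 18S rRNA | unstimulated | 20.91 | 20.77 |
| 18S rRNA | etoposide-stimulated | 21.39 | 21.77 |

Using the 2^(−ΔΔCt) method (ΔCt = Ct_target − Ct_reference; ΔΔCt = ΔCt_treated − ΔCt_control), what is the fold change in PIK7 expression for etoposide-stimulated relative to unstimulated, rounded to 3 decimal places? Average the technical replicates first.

2.594

Mean Ct: PIK7 unstimulated 28.150; PIK7 etoposide-stimulated 27.515; 18S rRNA unstimulated 20.840; 18S rRNA etoposide-stimulated 21.580
ΔCt(unstimulated) = 28.150 − 20.840 = 7.310
ΔCt(etoposide-stimulated) = 27.515 − 21.580 = 5.935
ΔΔCt = 5.935 − 7.310 = -1.375
Fold change = 2^(−(-1.375)) = 2^1.375 = 2.5937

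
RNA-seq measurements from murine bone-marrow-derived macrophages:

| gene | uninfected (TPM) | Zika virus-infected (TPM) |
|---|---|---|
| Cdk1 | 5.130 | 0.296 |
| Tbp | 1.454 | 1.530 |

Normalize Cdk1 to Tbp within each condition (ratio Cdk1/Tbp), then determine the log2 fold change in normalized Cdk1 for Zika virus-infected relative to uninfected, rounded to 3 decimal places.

Cdk1/Tbp (uninfected) = 5.130 / 1.454 = 3.5282
Cdk1/Tbp (Zika virus-infected) = 0.296 / 1.530 = 0.19346
Fold change = 0.19346 / 3.5282 = 0.0548
log2(0.0548) = -4.1888

-4.189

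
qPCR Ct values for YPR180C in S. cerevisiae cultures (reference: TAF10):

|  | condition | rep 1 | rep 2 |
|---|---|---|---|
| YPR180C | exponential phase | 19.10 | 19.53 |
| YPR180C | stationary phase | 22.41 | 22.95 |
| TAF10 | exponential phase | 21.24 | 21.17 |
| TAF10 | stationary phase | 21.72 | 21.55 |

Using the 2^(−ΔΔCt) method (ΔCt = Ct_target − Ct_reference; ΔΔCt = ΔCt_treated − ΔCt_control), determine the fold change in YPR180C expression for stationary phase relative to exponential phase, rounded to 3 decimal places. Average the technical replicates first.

0.131

Mean Ct: YPR180C exponential phase 19.315; YPR180C stationary phase 22.680; TAF10 exponential phase 21.205; TAF10 stationary phase 21.635
ΔCt(exponential phase) = 19.315 − 21.205 = -1.890
ΔCt(stationary phase) = 22.680 − 21.635 = 1.045
ΔΔCt = 1.045 − (-1.890) = 2.935
Fold change = 2^(−2.935) = 0.1308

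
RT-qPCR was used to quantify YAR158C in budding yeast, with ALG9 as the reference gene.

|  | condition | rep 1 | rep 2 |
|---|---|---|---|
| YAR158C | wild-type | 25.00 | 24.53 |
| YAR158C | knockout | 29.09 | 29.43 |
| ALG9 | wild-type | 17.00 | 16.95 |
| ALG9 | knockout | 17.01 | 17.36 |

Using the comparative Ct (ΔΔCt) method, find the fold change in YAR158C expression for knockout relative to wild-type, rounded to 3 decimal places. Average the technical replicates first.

Mean Ct: YAR158C wild-type 24.765; YAR158C knockout 29.260; ALG9 wild-type 16.975; ALG9 knockout 17.185
ΔCt(wild-type) = 24.765 − 16.975 = 7.790
ΔCt(knockout) = 29.260 − 17.185 = 12.075
ΔΔCt = 12.075 − 7.790 = 4.285
Fold change = 2^(−4.285) = 0.0513

0.051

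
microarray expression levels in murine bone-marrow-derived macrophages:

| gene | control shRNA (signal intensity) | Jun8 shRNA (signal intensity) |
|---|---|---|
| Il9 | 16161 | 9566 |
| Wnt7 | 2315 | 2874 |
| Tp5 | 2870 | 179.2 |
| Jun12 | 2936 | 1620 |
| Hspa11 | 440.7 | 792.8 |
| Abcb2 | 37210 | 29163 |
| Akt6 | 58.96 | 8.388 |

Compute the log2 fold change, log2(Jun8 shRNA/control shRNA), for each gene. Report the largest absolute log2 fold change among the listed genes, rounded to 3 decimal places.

4.001

log2(9566/16161) = -0.757  (Il9)
log2(2874/2315) = 0.312  (Wnt7)
log2(179.2/2870) = -4.001  (Tp5)
log2(1620/2936) = -0.858  (Jun12)
log2(792.8/440.7) = 0.847  (Hspa11)
log2(29163/37210) = -0.352  (Abcb2)
log2(8.388/58.96) = -2.813  (Akt6)
The largest magnitude belongs to Tp5.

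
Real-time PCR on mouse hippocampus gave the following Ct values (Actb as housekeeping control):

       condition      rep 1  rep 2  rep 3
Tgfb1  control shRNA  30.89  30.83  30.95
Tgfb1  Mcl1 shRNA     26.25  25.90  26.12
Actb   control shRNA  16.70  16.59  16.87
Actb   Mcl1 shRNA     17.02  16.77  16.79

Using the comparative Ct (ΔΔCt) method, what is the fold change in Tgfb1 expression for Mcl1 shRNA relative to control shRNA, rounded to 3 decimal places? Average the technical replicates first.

Mean Ct: Tgfb1 control shRNA 30.890; Tgfb1 Mcl1 shRNA 26.090; Actb control shRNA 16.720; Actb Mcl1 shRNA 16.860
ΔCt(control shRNA) = 30.890 − 16.720 = 14.170
ΔCt(Mcl1 shRNA) = 26.090 − 16.860 = 9.230
ΔΔCt = 9.230 − 14.170 = -4.940
Fold change = 2^(−(-4.940)) = 2^4.940 = 30.6965

30.696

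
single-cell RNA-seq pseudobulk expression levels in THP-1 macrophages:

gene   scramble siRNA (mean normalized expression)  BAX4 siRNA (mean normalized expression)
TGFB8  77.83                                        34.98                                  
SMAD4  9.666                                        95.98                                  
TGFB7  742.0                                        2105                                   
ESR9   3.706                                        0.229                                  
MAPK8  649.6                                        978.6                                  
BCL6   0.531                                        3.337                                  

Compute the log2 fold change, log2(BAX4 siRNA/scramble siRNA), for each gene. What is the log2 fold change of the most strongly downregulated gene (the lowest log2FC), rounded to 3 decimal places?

-4.016

log2(34.98/77.83) = -1.154  (TGFB8)
log2(95.98/9.666) = 3.312  (SMAD4)
log2(2105/742.0) = 1.504  (TGFB7)
log2(0.229/3.706) = -4.016  (ESR9)
log2(978.6/649.6) = 0.591  (MAPK8)
log2(3.337/0.531) = 2.652  (BCL6)
ESR9 is most strongly downregulated.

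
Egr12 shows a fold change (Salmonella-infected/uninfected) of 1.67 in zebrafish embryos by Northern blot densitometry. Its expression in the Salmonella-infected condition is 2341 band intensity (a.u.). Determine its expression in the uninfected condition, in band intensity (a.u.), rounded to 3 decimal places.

uninfected expression = 2341 / 1.67 = 1401.796

1401.796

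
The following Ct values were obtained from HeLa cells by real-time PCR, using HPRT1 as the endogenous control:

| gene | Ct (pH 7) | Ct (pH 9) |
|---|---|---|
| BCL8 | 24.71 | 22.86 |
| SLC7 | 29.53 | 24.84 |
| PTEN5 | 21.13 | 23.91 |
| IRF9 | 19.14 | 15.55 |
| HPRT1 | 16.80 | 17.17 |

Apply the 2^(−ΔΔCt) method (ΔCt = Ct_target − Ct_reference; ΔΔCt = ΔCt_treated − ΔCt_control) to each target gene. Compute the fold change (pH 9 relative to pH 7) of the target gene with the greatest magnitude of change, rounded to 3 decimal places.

33.359

BCL8: ΔΔCt = (22.86−17.17) − (24.71−16.80) = 5.69 − 7.91 = -2.22; fold change = 2^2.22 = 4.659
SLC7: ΔΔCt = (24.84−17.17) − (29.53−16.80) = 7.67 − 12.73 = -5.06; fold change = 2^5.06 = 33.359
PTEN5: ΔΔCt = (23.91−17.17) − (21.13−16.80) = 6.74 − 4.33 = 2.41; fold change = 2^-2.41 = 0.188
IRF9: ΔΔCt = (15.55−17.17) − (19.14−16.80) = -1.62 − 2.34 = -3.96; fold change = 2^3.96 = 15.562
SLC7 has the largest |ΔΔCt| = 5.06.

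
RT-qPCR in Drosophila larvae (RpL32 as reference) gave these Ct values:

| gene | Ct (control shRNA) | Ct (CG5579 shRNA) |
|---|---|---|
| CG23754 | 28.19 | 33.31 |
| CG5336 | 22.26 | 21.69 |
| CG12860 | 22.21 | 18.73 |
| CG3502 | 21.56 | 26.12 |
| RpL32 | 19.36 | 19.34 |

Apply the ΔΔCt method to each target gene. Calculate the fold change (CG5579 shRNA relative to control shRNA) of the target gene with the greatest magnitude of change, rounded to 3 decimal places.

0.028

CG23754: ΔΔCt = (33.31−19.34) − (28.19−19.36) = 13.97 − 8.83 = 5.14; fold change = 2^-5.14 = 0.028
CG5336: ΔΔCt = (21.69−19.34) − (22.26−19.36) = 2.35 − 2.90 = -0.55; fold change = 2^0.55 = 1.464
CG12860: ΔΔCt = (18.73−19.34) − (22.21−19.36) = -0.61 − 2.85 = -3.46; fold change = 2^3.46 = 11.004
CG3502: ΔΔCt = (26.12−19.34) − (21.56−19.36) = 6.78 − 2.20 = 4.58; fold change = 2^-4.58 = 0.042
CG23754 has the largest |ΔΔCt| = 5.14.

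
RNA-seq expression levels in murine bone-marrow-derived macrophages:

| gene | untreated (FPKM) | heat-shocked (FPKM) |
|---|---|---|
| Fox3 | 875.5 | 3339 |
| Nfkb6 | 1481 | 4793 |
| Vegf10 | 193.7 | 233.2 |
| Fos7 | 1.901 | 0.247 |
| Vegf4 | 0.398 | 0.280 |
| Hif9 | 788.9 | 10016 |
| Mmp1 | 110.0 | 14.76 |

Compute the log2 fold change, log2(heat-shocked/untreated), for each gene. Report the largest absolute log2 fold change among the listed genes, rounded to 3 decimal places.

log2(3339/875.5) = 1.931  (Fox3)
log2(4793/1481) = 1.694  (Nfkb6)
log2(233.2/193.7) = 0.268  (Vegf10)
log2(0.247/1.901) = -2.944  (Fos7)
log2(0.280/0.398) = -0.507  (Vegf4)
log2(10016/788.9) = 3.666  (Hif9)
log2(14.76/110.0) = -2.898  (Mmp1)
The largest magnitude belongs to Hif9.

3.666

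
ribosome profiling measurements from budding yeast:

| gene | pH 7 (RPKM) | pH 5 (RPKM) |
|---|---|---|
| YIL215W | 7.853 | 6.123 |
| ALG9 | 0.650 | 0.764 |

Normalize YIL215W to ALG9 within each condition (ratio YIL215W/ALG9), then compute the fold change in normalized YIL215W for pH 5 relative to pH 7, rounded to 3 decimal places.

YIL215W/ALG9 (pH 7) = 7.853 / 0.650 = 12.082
YIL215W/ALG9 (pH 5) = 6.123 / 0.764 = 8.0144
Fold change = 8.0144 / 12.082 = 0.6634

0.663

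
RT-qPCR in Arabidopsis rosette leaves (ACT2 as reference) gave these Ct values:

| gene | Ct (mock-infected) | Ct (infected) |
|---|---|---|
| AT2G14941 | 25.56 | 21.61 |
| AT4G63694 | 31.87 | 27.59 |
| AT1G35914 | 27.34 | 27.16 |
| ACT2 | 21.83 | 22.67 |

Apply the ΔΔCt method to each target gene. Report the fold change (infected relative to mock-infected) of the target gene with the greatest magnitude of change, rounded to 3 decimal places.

AT2G14941: ΔΔCt = (21.61−22.67) − (25.56−21.83) = -1.06 − 3.73 = -4.79; fold change = 2^4.79 = 27.665
AT4G63694: ΔΔCt = (27.59−22.67) − (31.87−21.83) = 4.92 − 10.04 = -5.12; fold change = 2^5.12 = 34.776
AT1G35914: ΔΔCt = (27.16−22.67) − (27.34−21.83) = 4.49 − 5.51 = -1.02; fold change = 2^1.02 = 2.028
AT4G63694 has the largest |ΔΔCt| = 5.12.

34.776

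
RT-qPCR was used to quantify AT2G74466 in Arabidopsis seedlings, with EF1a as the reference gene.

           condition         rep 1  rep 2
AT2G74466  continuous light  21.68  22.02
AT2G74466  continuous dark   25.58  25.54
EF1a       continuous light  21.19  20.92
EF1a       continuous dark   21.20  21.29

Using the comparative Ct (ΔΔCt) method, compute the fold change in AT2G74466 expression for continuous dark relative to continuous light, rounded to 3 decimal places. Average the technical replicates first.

0.087

Mean Ct: AT2G74466 continuous light 21.850; AT2G74466 continuous dark 25.560; EF1a continuous light 21.055; EF1a continuous dark 21.245
ΔCt(continuous light) = 21.850 − 21.055 = 0.795
ΔCt(continuous dark) = 25.560 − 21.245 = 4.315
ΔΔCt = 4.315 − 0.795 = 3.520
Fold change = 2^(−3.520) = 0.0872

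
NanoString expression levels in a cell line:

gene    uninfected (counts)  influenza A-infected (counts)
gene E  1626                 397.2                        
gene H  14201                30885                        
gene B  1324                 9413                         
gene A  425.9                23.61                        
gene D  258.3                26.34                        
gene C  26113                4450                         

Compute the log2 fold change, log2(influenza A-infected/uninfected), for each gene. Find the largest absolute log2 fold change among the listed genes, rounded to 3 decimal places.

log2(397.2/1626) = -2.033  (gene E)
log2(30885/14201) = 1.121  (gene H)
log2(9413/1324) = 2.830  (gene B)
log2(23.61/425.9) = -4.173  (gene A)
log2(26.34/258.3) = -3.294  (gene D)
log2(4450/26113) = -2.553  (gene C)
The largest magnitude belongs to gene A.

4.173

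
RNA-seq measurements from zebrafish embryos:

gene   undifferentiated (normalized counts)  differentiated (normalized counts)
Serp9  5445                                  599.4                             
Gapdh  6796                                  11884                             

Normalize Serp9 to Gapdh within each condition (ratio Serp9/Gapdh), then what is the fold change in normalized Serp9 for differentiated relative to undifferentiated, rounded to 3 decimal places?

Serp9/Gapdh (undifferentiated) = 5445 / 6796 = 0.80121
Serp9/Gapdh (differentiated) = 599.4 / 11884 = 0.050438
Fold change = 0.050438 / 0.80121 = 0.0630

0.063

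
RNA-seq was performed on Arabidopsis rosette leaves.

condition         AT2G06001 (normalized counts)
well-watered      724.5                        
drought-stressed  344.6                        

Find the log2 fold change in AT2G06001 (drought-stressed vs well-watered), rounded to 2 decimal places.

Fold change = 344.6 / 724.5 = 0.4756
log2(0.4756) = -1.072

-1.07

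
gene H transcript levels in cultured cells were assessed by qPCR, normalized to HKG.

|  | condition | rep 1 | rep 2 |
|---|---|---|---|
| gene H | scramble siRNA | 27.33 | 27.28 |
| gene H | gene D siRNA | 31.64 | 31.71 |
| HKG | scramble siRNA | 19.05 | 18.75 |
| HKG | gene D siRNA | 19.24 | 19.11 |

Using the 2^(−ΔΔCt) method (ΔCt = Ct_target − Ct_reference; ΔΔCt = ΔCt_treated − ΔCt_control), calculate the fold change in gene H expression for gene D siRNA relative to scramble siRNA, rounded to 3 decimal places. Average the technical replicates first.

0.059

Mean Ct: gene H scramble siRNA 27.305; gene H gene D siRNA 31.675; HKG scramble siRNA 18.900; HKG gene D siRNA 19.175
ΔCt(scramble siRNA) = 27.305 − 18.900 = 8.405
ΔCt(gene D siRNA) = 31.675 − 19.175 = 12.500
ΔΔCt = 12.500 − 8.405 = 4.095
Fold change = 2^(−4.095) = 0.0585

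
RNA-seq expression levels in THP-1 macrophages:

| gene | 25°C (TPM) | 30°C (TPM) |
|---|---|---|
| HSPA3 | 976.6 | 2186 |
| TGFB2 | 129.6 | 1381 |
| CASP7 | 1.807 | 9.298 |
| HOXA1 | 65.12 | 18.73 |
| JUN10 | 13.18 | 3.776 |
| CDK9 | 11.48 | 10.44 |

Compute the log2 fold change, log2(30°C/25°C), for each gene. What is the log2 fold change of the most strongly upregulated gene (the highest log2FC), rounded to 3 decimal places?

log2(2186/976.6) = 1.162  (HSPA3)
log2(1381/129.6) = 3.414  (TGFB2)
log2(9.298/1.807) = 2.363  (CASP7)
log2(18.73/65.12) = -1.798  (HOXA1)
log2(3.776/13.18) = -1.803  (JUN10)
log2(10.44/11.48) = -0.137  (CDK9)
TGFB2 is most strongly upregulated.

3.414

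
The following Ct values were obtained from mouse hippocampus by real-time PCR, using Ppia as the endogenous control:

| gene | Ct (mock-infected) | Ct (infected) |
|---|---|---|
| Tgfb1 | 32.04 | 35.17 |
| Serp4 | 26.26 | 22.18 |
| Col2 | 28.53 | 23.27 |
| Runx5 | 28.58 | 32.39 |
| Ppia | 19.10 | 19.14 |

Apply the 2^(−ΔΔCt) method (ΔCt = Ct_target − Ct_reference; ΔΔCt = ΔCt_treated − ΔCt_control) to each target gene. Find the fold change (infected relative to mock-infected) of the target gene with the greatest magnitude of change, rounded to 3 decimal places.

Tgfb1: ΔΔCt = (35.17−19.14) − (32.04−19.10) = 16.03 − 12.94 = 3.09; fold change = 2^-3.09 = 0.117
Serp4: ΔΔCt = (22.18−19.14) − (26.26−19.10) = 3.04 − 7.16 = -4.12; fold change = 2^4.12 = 17.388
Col2: ΔΔCt = (23.27−19.14) − (28.53−19.10) = 4.13 − 9.43 = -5.30; fold change = 2^5.30 = 39.397
Runx5: ΔΔCt = (32.39−19.14) − (28.58−19.10) = 13.25 − 9.48 = 3.77; fold change = 2^-3.77 = 0.073
Col2 has the largest |ΔΔCt| = 5.30.

39.397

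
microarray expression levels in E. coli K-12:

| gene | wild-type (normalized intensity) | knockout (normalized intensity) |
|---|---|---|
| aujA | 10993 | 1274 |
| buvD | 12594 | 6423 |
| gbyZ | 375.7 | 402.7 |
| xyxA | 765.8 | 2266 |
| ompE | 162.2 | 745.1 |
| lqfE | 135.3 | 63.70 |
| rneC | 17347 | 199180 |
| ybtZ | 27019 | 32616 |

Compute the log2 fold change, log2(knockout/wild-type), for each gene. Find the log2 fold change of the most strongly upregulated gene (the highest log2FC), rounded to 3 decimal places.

log2(1274/10993) = -3.109  (aujA)
log2(6423/12594) = -0.971  (buvD)
log2(402.7/375.7) = 0.100  (gbyZ)
log2(2266/765.8) = 1.565  (xyxA)
log2(745.1/162.2) = 2.200  (ompE)
log2(63.70/135.3) = -1.087  (lqfE)
log2(199180/17347) = 3.521  (rneC)
log2(32616/27019) = 0.272  (ybtZ)
rneC is most strongly upregulated.

3.521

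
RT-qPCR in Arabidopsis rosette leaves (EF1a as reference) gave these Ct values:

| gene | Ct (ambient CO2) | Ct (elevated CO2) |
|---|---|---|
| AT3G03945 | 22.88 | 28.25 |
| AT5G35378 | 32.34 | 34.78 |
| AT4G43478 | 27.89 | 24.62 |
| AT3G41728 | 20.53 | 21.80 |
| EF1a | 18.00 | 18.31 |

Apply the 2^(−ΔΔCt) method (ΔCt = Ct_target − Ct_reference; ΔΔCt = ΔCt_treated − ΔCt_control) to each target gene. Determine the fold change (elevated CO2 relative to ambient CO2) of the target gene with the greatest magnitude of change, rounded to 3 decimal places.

0.030

AT3G03945: ΔΔCt = (28.25−18.31) − (22.88−18.00) = 9.94 − 4.88 = 5.06; fold change = 2^-5.06 = 0.030
AT5G35378: ΔΔCt = (34.78−18.31) − (32.34−18.00) = 16.47 − 14.34 = 2.13; fold change = 2^-2.13 = 0.228
AT4G43478: ΔΔCt = (24.62−18.31) − (27.89−18.00) = 6.31 − 9.89 = -3.58; fold change = 2^3.58 = 11.959
AT3G41728: ΔΔCt = (21.80−18.31) − (20.53−18.00) = 3.49 − 2.53 = 0.96; fold change = 2^-0.96 = 0.514
AT3G03945 has the largest |ΔΔCt| = 5.06.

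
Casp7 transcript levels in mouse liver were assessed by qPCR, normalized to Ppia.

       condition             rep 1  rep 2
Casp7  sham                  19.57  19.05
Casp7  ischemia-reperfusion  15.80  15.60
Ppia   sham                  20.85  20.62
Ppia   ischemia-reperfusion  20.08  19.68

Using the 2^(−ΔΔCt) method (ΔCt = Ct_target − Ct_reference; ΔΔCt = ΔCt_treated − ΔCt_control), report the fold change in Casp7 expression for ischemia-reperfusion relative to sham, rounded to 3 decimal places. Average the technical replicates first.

6.751

Mean Ct: Casp7 sham 19.310; Casp7 ischemia-reperfusion 15.700; Ppia sham 20.735; Ppia ischemia-reperfusion 19.880
ΔCt(sham) = 19.310 − 20.735 = -1.425
ΔCt(ischemia-reperfusion) = 15.700 − 19.880 = -4.180
ΔΔCt = -4.180 − (-1.425) = -2.755
Fold change = 2^(−(-2.755)) = 2^2.755 = 6.7505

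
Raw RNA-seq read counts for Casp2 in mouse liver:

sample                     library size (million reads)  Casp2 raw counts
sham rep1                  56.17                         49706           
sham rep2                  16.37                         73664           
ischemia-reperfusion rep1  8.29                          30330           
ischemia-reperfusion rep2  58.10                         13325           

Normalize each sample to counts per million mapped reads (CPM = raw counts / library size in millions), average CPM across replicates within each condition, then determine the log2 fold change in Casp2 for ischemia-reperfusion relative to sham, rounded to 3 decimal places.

-0.470

CPM(sham rep1) = 49706 / 56.17 = 884.9208
CPM(sham rep2) = 73664 / 16.37 = 4499.9389
CPM(ischemia-reperfusion rep1) = 30330 / 8.29 = 3658.6248
CPM(ischemia-reperfusion rep2) = 13325 / 58.10 = 229.3460
mean CPM(sham) = 2692.4298; mean CPM(ischemia-reperfusion) = 1943.9854
Fold change = 1943.9854 / 2692.4298 = 0.72202
log2(0.72202) = -0.4699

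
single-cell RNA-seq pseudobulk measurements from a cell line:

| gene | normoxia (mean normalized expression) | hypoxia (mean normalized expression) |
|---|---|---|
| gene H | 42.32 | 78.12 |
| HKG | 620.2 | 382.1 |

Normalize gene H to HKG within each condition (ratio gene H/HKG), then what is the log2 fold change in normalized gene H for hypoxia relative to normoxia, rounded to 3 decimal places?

gene H/HKG (normoxia) = 42.32 / 620.2 = 0.068236
gene H/HKG (hypoxia) = 78.12 / 382.1 = 0.20445
Fold change = 0.20445 / 0.068236 = 2.9962
log2(2.9962) = 1.5831

1.583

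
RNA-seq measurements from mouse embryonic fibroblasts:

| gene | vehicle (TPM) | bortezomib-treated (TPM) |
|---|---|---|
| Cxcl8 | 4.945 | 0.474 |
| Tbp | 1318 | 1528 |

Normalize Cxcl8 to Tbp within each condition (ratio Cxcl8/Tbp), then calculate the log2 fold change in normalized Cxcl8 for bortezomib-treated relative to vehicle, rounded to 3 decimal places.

Cxcl8/Tbp (vehicle) = 4.945 / 1318 = 0.0037519
Cxcl8/Tbp (bortezomib-treated) = 0.474 / 1528 = 0.00031021
Fold change = 0.00031021 / 0.0037519 = 0.0827
log2(0.0827) = -3.5963

-3.596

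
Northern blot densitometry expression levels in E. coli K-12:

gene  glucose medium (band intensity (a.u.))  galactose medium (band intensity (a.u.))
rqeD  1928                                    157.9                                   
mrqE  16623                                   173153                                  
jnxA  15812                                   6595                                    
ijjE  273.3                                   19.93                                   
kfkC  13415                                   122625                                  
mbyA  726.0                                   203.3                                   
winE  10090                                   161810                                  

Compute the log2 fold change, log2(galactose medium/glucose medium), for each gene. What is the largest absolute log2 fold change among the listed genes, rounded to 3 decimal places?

log2(157.9/1928) = -3.610  (rqeD)
log2(173153/16623) = 3.381  (mrqE)
log2(6595/15812) = -1.262  (jnxA)
log2(19.93/273.3) = -3.777  (ijjE)
log2(122625/13415) = 3.192  (kfkC)
log2(203.3/726.0) = -1.836  (mbyA)
log2(161810/10090) = 4.003  (winE)
The largest magnitude belongs to winE.

4.003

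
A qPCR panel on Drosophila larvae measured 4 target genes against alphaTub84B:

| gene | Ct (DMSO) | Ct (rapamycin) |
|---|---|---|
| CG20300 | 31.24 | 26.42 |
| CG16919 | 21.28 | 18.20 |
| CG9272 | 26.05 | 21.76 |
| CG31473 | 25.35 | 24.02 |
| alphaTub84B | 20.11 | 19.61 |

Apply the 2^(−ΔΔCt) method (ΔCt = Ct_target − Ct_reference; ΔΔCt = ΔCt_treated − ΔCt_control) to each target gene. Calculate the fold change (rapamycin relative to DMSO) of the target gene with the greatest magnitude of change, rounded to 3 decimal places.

CG20300: ΔΔCt = (26.42−19.61) − (31.24−20.11) = 6.81 − 11.13 = -4.32; fold change = 2^4.32 = 19.973
CG16919: ΔΔCt = (18.20−19.61) − (21.28−20.11) = -1.41 − 1.17 = -2.58; fold change = 2^2.58 = 5.979
CG9272: ΔΔCt = (21.76−19.61) − (26.05−20.11) = 2.15 − 5.94 = -3.79; fold change = 2^3.79 = 13.833
CG31473: ΔΔCt = (24.02−19.61) − (25.35−20.11) = 4.41 − 5.24 = -0.83; fold change = 2^0.83 = 1.778
CG20300 has the largest |ΔΔCt| = 4.32.

19.973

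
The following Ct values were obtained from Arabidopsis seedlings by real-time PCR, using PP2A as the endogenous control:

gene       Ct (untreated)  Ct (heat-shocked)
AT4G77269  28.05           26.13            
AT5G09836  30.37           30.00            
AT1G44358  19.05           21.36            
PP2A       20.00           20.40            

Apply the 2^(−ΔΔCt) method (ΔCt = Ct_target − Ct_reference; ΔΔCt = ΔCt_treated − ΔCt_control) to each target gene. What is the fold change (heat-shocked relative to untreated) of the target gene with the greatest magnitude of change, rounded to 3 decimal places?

AT4G77269: ΔΔCt = (26.13−20.40) − (28.05−20.00) = 5.73 − 8.05 = -2.32; fold change = 2^2.32 = 4.993
AT5G09836: ΔΔCt = (30.00−20.40) − (30.37−20.00) = 9.60 − 10.37 = -0.77; fold change = 2^0.77 = 1.705
AT1G44358: ΔΔCt = (21.36−20.40) − (19.05−20.00) = 0.96 − (-0.95) = 1.91; fold change = 2^-1.91 = 0.266
AT4G77269 has the largest |ΔΔCt| = 2.32.

4.993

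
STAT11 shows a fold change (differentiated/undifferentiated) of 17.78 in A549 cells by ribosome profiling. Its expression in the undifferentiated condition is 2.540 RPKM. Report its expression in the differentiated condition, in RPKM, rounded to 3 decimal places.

differentiated expression = 2.540 × 17.78 = 45.161

45.161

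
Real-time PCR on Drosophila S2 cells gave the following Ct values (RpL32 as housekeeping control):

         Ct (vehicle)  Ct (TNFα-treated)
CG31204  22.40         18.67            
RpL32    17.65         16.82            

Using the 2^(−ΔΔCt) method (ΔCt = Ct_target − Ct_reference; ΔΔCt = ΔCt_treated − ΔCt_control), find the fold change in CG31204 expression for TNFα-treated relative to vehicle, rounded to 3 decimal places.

ΔCt(vehicle) = 22.400 − 17.650 = 4.750
ΔCt(TNFα-treated) = 18.670 − 16.820 = 1.850
ΔΔCt = 1.850 − 4.750 = -2.900
Fold change = 2^(−(-2.900)) = 2^2.900 = 7.4643

7.464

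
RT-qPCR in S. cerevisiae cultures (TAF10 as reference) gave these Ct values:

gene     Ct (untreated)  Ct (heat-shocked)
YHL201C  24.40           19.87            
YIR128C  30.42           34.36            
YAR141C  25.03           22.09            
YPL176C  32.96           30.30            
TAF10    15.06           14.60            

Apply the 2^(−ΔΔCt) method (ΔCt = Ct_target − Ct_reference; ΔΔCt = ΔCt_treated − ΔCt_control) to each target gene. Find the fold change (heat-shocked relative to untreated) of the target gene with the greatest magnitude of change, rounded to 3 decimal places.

0.047

YHL201C: ΔΔCt = (19.87−14.60) − (24.40−15.06) = 5.27 − 9.34 = -4.07; fold change = 2^4.07 = 16.795
YIR128C: ΔΔCt = (34.36−14.60) − (30.42−15.06) = 19.76 − 15.36 = 4.40; fold change = 2^-4.40 = 0.047
YAR141C: ΔΔCt = (22.09−14.60) − (25.03−15.06) = 7.49 − 9.97 = -2.48; fold change = 2^2.48 = 5.579
YPL176C: ΔΔCt = (30.30−14.60) − (32.96−15.06) = 15.70 − 17.90 = -2.20; fold change = 2^2.20 = 4.595
YIR128C has the largest |ΔΔCt| = 4.40.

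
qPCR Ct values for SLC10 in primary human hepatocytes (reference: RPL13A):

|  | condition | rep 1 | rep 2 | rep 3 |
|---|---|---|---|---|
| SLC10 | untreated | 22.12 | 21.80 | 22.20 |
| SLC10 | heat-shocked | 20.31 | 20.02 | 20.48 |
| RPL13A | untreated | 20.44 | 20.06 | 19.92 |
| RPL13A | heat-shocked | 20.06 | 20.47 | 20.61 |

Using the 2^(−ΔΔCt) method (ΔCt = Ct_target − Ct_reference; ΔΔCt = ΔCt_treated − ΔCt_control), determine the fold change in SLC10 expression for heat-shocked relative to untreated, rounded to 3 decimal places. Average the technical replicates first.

4.028

Mean Ct: SLC10 untreated 22.040; SLC10 heat-shocked 20.270; RPL13A untreated 20.140; RPL13A heat-shocked 20.380
ΔCt(untreated) = 22.040 − 20.140 = 1.900
ΔCt(heat-shocked) = 20.270 − 20.380 = -0.110
ΔΔCt = -0.110 − 1.900 = -2.010
Fold change = 2^(−(-2.010)) = 2^2.010 = 4.0278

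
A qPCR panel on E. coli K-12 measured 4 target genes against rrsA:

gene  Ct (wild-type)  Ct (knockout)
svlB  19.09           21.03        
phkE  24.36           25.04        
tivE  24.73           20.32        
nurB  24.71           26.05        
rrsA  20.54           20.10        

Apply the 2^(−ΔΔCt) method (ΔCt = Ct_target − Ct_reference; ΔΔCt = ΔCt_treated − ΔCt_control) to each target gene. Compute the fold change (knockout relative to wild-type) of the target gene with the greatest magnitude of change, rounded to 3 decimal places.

15.671

svlB: ΔΔCt = (21.03−20.10) − (19.09−20.54) = 0.93 − (-1.45) = 2.38; fold change = 2^-2.38 = 0.192
phkE: ΔΔCt = (25.04−20.10) − (24.36−20.54) = 4.94 − 3.82 = 1.12; fold change = 2^-1.12 = 0.460
tivE: ΔΔCt = (20.32−20.10) − (24.73−20.54) = 0.22 − 4.19 = -3.97; fold change = 2^3.97 = 15.671
nurB: ΔΔCt = (26.05−20.10) − (24.71−20.54) = 5.95 − 4.17 = 1.78; fold change = 2^-1.78 = 0.291
tivE has the largest |ΔΔCt| = 3.97.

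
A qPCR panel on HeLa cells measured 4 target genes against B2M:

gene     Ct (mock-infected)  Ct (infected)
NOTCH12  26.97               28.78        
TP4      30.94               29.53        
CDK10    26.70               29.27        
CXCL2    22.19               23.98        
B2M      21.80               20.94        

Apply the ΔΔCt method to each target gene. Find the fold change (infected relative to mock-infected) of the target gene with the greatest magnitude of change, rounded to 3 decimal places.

NOTCH12: ΔΔCt = (28.78−20.94) − (26.97−21.80) = 7.84 − 5.17 = 2.67; fold change = 2^-2.67 = 0.157
TP4: ΔΔCt = (29.53−20.94) − (30.94−21.80) = 8.59 − 9.14 = -0.55; fold change = 2^0.55 = 1.464
CDK10: ΔΔCt = (29.27−20.94) − (26.70−21.80) = 8.33 − 4.90 = 3.43; fold change = 2^-3.43 = 0.093
CXCL2: ΔΔCt = (23.98−20.94) − (22.19−21.80) = 3.04 − 0.39 = 2.65; fold change = 2^-2.65 = 0.159
CDK10 has the largest |ΔΔCt| = 3.43.

0.093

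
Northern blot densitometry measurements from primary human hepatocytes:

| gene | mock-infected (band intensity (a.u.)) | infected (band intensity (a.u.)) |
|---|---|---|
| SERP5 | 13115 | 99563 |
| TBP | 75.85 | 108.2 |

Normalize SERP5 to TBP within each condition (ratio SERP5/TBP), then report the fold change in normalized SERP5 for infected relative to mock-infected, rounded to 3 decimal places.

5.322

SERP5/TBP (mock-infected) = 13115 / 75.85 = 172.91
SERP5/TBP (infected) = 99563 / 108.2 = 920.18
Fold change = 920.18 / 172.91 = 5.3218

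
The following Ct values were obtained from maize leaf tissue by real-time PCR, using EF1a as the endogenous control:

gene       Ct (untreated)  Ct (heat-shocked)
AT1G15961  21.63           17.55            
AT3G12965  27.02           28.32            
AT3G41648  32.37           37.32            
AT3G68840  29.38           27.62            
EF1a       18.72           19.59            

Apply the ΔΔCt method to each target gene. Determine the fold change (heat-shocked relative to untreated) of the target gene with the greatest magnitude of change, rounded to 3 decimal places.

30.910

AT1G15961: ΔΔCt = (17.55−19.59) − (21.63−18.72) = -2.04 − 2.91 = -4.95; fold change = 2^4.95 = 30.910
AT3G12965: ΔΔCt = (28.32−19.59) − (27.02−18.72) = 8.73 − 8.30 = 0.43; fold change = 2^-0.43 = 0.742
AT3G41648: ΔΔCt = (37.32−19.59) − (32.37−18.72) = 17.73 − 13.65 = 4.08; fold change = 2^-4.08 = 0.059
AT3G68840: ΔΔCt = (27.62−19.59) − (29.38−18.72) = 8.03 − 10.66 = -2.63; fold change = 2^2.63 = 6.190
AT1G15961 has the largest |ΔΔCt| = 4.95.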